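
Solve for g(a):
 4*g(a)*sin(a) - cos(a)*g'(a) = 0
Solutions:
 g(a) = C1/cos(a)^4


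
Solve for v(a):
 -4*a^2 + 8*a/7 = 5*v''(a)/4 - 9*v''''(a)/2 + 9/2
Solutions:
 v(a) = C1 + C2*a + C3*exp(-sqrt(10)*a/6) + C4*exp(sqrt(10)*a/6) - 4*a^4/15 + 16*a^3/105 - 333*a^2/25


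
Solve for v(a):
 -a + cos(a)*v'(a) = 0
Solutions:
 v(a) = C1 + Integral(a/cos(a), a)


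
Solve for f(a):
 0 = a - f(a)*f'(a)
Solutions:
 f(a) = -sqrt(C1 + a^2)
 f(a) = sqrt(C1 + a^2)


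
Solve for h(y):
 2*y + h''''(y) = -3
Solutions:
 h(y) = C1 + C2*y + C3*y^2 + C4*y^3 - y^5/60 - y^4/8


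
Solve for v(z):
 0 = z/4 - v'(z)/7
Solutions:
 v(z) = C1 + 7*z^2/8


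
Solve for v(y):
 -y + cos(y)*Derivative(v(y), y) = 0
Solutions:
 v(y) = C1 + Integral(y/cos(y), y)


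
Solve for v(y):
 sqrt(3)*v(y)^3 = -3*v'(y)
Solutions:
 v(y) = -sqrt(6)*sqrt(-1/(C1 - sqrt(3)*y))/2
 v(y) = sqrt(6)*sqrt(-1/(C1 - sqrt(3)*y))/2


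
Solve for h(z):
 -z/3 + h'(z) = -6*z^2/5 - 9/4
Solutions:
 h(z) = C1 - 2*z^3/5 + z^2/6 - 9*z/4


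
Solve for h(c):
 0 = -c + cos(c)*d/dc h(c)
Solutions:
 h(c) = C1 + Integral(c/cos(c), c)


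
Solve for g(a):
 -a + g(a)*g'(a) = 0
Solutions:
 g(a) = -sqrt(C1 + a^2)
 g(a) = sqrt(C1 + a^2)


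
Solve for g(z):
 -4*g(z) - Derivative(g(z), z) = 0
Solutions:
 g(z) = C1*exp(-4*z)


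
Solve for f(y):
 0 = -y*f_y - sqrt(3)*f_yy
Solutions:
 f(y) = C1 + C2*erf(sqrt(2)*3^(3/4)*y/6)


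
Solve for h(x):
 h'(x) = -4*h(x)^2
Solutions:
 h(x) = 1/(C1 + 4*x)


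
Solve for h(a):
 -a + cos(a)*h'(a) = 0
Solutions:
 h(a) = C1 + Integral(a/cos(a), a)


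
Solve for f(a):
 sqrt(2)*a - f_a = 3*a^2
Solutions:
 f(a) = C1 - a^3 + sqrt(2)*a^2/2


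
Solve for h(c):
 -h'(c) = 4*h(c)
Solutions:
 h(c) = C1*exp(-4*c)


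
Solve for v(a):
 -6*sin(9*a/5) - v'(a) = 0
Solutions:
 v(a) = C1 + 10*cos(9*a/5)/3


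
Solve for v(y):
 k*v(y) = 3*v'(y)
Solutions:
 v(y) = C1*exp(k*y/3)


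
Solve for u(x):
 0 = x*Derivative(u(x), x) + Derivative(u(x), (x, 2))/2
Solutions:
 u(x) = C1 + C2*erf(x)


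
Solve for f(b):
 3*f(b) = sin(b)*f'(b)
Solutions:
 f(b) = C1*(cos(b) - 1)^(3/2)/(cos(b) + 1)^(3/2)


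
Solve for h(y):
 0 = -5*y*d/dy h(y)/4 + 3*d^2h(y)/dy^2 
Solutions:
 h(y) = C1 + C2*erfi(sqrt(30)*y/12)


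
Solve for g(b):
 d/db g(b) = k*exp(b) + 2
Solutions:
 g(b) = C1 + 2*b + k*exp(b)


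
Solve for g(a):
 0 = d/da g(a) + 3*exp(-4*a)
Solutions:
 g(a) = C1 + 3*exp(-4*a)/4


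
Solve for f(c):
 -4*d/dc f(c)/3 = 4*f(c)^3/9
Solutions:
 f(c) = -sqrt(6)*sqrt(-1/(C1 - c))/2
 f(c) = sqrt(6)*sqrt(-1/(C1 - c))/2


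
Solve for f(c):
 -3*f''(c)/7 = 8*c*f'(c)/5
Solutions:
 f(c) = C1 + C2*erf(2*sqrt(105)*c/15)


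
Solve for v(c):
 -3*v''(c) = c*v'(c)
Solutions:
 v(c) = C1 + C2*erf(sqrt(6)*c/6)


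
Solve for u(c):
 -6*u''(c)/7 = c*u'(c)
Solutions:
 u(c) = C1 + C2*erf(sqrt(21)*c/6)


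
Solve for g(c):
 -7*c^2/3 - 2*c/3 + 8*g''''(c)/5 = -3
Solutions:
 g(c) = C1 + C2*c + C3*c^2 + C4*c^3 + 7*c^6/1728 + c^5/288 - 5*c^4/64


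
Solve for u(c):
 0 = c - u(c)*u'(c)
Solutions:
 u(c) = -sqrt(C1 + c^2)
 u(c) = sqrt(C1 + c^2)


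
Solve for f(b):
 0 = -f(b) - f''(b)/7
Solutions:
 f(b) = C1*sin(sqrt(7)*b) + C2*cos(sqrt(7)*b)


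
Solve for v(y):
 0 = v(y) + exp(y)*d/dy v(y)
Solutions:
 v(y) = C1*exp(exp(-y))


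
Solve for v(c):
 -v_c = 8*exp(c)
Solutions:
 v(c) = C1 - 8*exp(c)


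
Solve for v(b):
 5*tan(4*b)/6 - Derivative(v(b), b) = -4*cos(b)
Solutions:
 v(b) = C1 - 5*log(cos(4*b))/24 + 4*sin(b)


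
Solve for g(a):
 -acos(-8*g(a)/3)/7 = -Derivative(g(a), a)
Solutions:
 Integral(1/acos(-8*_y/3), (_y, g(a))) = C1 + a/7


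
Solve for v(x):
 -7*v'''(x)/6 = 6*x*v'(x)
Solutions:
 v(x) = C1 + Integral(C2*airyai(-42^(2/3)*x/7) + C3*airybi(-42^(2/3)*x/7), x)


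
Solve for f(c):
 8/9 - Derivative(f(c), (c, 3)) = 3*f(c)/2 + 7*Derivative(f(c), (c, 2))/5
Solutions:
 f(c) = C1*exp(c*(-28 + 98*2^(2/3)/(45*sqrt(64345) + 11497)^(1/3) + 2^(1/3)*(45*sqrt(64345) + 11497)^(1/3))/60)*sin(2^(1/3)*sqrt(3)*c*(-(45*sqrt(64345) + 11497)^(1/3) + 98*2^(1/3)/(45*sqrt(64345) + 11497)^(1/3))/60) + C2*exp(c*(-28 + 98*2^(2/3)/(45*sqrt(64345) + 11497)^(1/3) + 2^(1/3)*(45*sqrt(64345) + 11497)^(1/3))/60)*cos(2^(1/3)*sqrt(3)*c*(-(45*sqrt(64345) + 11497)^(1/3) + 98*2^(1/3)/(45*sqrt(64345) + 11497)^(1/3))/60) + C3*exp(-c*(98*2^(2/3)/(45*sqrt(64345) + 11497)^(1/3) + 14 + 2^(1/3)*(45*sqrt(64345) + 11497)^(1/3))/30) + 16/27


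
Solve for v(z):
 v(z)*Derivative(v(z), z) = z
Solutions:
 v(z) = -sqrt(C1 + z^2)
 v(z) = sqrt(C1 + z^2)


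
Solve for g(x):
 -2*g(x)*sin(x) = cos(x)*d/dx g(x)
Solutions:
 g(x) = C1*cos(x)^2


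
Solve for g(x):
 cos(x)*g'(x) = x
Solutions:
 g(x) = C1 + Integral(x/cos(x), x)


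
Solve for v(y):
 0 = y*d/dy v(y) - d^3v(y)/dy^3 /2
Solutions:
 v(y) = C1 + Integral(C2*airyai(2^(1/3)*y) + C3*airybi(2^(1/3)*y), y)


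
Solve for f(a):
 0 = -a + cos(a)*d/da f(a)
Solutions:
 f(a) = C1 + Integral(a/cos(a), a)


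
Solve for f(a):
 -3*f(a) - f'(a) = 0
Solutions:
 f(a) = C1*exp(-3*a)


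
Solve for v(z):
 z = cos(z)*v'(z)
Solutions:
 v(z) = C1 + Integral(z/cos(z), z)


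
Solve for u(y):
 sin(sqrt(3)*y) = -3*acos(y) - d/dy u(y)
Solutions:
 u(y) = C1 - 3*y*acos(y) + 3*sqrt(1 - y^2) + sqrt(3)*cos(sqrt(3)*y)/3


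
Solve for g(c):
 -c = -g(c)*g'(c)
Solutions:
 g(c) = -sqrt(C1 + c^2)
 g(c) = sqrt(C1 + c^2)


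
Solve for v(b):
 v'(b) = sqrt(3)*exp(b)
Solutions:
 v(b) = C1 + sqrt(3)*exp(b)


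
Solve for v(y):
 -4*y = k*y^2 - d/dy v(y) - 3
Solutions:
 v(y) = C1 + k*y^3/3 + 2*y^2 - 3*y


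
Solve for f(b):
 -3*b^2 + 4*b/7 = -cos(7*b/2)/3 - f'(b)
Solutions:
 f(b) = C1 + b^3 - 2*b^2/7 - 2*sin(7*b/2)/21


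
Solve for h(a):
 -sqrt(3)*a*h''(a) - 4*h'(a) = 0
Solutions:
 h(a) = C1 + C2*a^(1 - 4*sqrt(3)/3)


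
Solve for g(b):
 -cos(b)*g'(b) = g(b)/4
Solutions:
 g(b) = C1*(sin(b) - 1)^(1/8)/(sin(b) + 1)^(1/8)


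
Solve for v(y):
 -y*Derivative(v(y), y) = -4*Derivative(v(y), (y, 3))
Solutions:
 v(y) = C1 + Integral(C2*airyai(2^(1/3)*y/2) + C3*airybi(2^(1/3)*y/2), y)


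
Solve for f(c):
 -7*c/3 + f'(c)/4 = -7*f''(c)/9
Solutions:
 f(c) = C1 + C2*exp(-9*c/28) + 14*c^2/3 - 784*c/27


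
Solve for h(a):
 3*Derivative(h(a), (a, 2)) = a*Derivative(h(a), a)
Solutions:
 h(a) = C1 + C2*erfi(sqrt(6)*a/6)


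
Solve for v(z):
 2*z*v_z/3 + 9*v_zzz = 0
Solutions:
 v(z) = C1 + Integral(C2*airyai(-2^(1/3)*z/3) + C3*airybi(-2^(1/3)*z/3), z)


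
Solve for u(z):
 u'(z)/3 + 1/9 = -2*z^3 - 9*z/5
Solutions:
 u(z) = C1 - 3*z^4/2 - 27*z^2/10 - z/3


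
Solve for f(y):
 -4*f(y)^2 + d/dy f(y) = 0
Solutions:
 f(y) = -1/(C1 + 4*y)


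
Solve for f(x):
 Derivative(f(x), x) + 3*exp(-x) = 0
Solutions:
 f(x) = C1 + 3*exp(-x)


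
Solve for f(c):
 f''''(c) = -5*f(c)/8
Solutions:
 f(c) = (C1*sin(2^(3/4)*5^(1/4)*c/4) + C2*cos(2^(3/4)*5^(1/4)*c/4))*exp(-2^(3/4)*5^(1/4)*c/4) + (C3*sin(2^(3/4)*5^(1/4)*c/4) + C4*cos(2^(3/4)*5^(1/4)*c/4))*exp(2^(3/4)*5^(1/4)*c/4)


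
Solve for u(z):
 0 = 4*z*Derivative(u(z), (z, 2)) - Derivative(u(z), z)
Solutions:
 u(z) = C1 + C2*z^(5/4)


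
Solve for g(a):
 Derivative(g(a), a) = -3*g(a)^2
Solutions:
 g(a) = 1/(C1 + 3*a)


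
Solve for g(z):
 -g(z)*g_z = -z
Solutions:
 g(z) = -sqrt(C1 + z^2)
 g(z) = sqrt(C1 + z^2)


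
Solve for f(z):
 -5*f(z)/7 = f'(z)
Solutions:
 f(z) = C1*exp(-5*z/7)


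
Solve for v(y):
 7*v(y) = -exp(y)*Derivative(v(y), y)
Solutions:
 v(y) = C1*exp(7*exp(-y))


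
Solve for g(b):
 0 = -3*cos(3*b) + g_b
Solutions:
 g(b) = C1 + sin(3*b)


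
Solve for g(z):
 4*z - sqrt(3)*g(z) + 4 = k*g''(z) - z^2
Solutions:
 g(z) = C1*exp(-3^(1/4)*z*sqrt(-1/k)) + C2*exp(3^(1/4)*z*sqrt(-1/k)) - 2*k/3 + sqrt(3)*z^2/3 + 4*sqrt(3)*z/3 + 4*sqrt(3)/3


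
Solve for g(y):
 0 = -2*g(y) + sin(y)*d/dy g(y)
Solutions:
 g(y) = C1*(cos(y) - 1)/(cos(y) + 1)


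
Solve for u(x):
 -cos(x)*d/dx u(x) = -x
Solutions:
 u(x) = C1 + Integral(x/cos(x), x)


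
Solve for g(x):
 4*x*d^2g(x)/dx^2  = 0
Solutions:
 g(x) = C1 + C2*x


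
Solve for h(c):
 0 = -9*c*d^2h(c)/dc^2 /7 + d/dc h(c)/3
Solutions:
 h(c) = C1 + C2*c^(34/27)


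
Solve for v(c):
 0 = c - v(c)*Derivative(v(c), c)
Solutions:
 v(c) = -sqrt(C1 + c^2)
 v(c) = sqrt(C1 + c^2)


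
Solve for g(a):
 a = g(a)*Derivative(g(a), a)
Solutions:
 g(a) = -sqrt(C1 + a^2)
 g(a) = sqrt(C1 + a^2)


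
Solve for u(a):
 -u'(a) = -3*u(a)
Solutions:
 u(a) = C1*exp(3*a)


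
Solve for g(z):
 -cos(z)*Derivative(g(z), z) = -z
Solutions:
 g(z) = C1 + Integral(z/cos(z), z)


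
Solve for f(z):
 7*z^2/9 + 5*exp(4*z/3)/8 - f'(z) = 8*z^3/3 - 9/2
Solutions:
 f(z) = C1 - 2*z^4/3 + 7*z^3/27 + 9*z/2 + 15*exp(4*z/3)/32


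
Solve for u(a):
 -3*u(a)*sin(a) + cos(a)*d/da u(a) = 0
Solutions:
 u(a) = C1/cos(a)^3


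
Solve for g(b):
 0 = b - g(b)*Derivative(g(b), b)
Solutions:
 g(b) = -sqrt(C1 + b^2)
 g(b) = sqrt(C1 + b^2)


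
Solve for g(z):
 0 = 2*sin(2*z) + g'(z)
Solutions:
 g(z) = C1 + cos(2*z)


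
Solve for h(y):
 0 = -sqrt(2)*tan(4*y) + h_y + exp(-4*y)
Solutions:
 h(y) = C1 + sqrt(2)*log(tan(4*y)^2 + 1)/8 + exp(-4*y)/4


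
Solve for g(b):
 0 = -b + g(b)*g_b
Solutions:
 g(b) = -sqrt(C1 + b^2)
 g(b) = sqrt(C1 + b^2)


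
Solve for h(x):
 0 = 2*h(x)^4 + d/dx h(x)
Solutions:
 h(x) = (-3^(2/3) - 3*3^(1/6)*I)*(1/(C1 + 2*x))^(1/3)/6
 h(x) = (-3^(2/3) + 3*3^(1/6)*I)*(1/(C1 + 2*x))^(1/3)/6
 h(x) = (1/(C1 + 6*x))^(1/3)


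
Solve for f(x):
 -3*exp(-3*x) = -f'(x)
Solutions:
 f(x) = C1 - exp(-3*x)


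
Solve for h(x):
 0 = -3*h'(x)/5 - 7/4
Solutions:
 h(x) = C1 - 35*x/12


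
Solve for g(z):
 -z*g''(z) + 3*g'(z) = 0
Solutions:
 g(z) = C1 + C2*z^4


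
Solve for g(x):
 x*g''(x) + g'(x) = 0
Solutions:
 g(x) = C1 + C2*log(x)


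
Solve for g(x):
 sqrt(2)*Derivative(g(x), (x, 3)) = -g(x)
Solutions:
 g(x) = C3*exp(-2^(5/6)*x/2) + (C1*sin(2^(5/6)*sqrt(3)*x/4) + C2*cos(2^(5/6)*sqrt(3)*x/4))*exp(2^(5/6)*x/4)


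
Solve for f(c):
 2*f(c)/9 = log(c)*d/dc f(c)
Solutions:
 f(c) = C1*exp(2*li(c)/9)


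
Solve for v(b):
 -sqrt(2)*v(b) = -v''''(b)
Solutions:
 v(b) = C1*exp(-2^(1/8)*b) + C2*exp(2^(1/8)*b) + C3*sin(2^(1/8)*b) + C4*cos(2^(1/8)*b)


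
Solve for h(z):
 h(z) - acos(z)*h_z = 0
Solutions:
 h(z) = C1*exp(Integral(1/acos(z), z))


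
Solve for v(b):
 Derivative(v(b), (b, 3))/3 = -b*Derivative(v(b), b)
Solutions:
 v(b) = C1 + Integral(C2*airyai(-3^(1/3)*b) + C3*airybi(-3^(1/3)*b), b)


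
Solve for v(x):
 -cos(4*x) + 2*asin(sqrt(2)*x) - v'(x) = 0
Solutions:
 v(x) = C1 + 2*x*asin(sqrt(2)*x) + sqrt(2)*sqrt(1 - 2*x^2) - sin(4*x)/4


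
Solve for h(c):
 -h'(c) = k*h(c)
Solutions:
 h(c) = C1*exp(-c*k)


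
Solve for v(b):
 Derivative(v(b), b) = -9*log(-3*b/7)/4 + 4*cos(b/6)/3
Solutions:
 v(b) = C1 - 9*b*log(-b)/4 - 9*b*log(3)/4 + 9*b/4 + 9*b*log(7)/4 + 8*sin(b/6)


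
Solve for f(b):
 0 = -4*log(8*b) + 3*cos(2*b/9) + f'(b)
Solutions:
 f(b) = C1 + 4*b*log(b) - 4*b + 12*b*log(2) - 27*sin(2*b/9)/2


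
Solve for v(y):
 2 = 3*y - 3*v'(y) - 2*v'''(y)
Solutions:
 v(y) = C1 + C2*sin(sqrt(6)*y/2) + C3*cos(sqrt(6)*y/2) + y^2/2 - 2*y/3


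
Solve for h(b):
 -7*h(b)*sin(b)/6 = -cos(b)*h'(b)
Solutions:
 h(b) = C1/cos(b)^(7/6)


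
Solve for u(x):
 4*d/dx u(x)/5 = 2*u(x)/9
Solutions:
 u(x) = C1*exp(5*x/18)


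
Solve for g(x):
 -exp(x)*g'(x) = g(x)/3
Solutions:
 g(x) = C1*exp(exp(-x)/3)


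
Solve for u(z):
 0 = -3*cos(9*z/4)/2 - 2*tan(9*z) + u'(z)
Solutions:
 u(z) = C1 - 2*log(cos(9*z))/9 + 2*sin(9*z/4)/3


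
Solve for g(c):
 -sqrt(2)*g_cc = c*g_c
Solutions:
 g(c) = C1 + C2*erf(2^(1/4)*c/2)


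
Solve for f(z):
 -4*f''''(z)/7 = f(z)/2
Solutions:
 f(z) = (C1*sin(2^(3/4)*7^(1/4)*z/4) + C2*cos(2^(3/4)*7^(1/4)*z/4))*exp(-2^(3/4)*7^(1/4)*z/4) + (C3*sin(2^(3/4)*7^(1/4)*z/4) + C4*cos(2^(3/4)*7^(1/4)*z/4))*exp(2^(3/4)*7^(1/4)*z/4)


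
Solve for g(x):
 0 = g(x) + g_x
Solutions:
 g(x) = C1*exp(-x)


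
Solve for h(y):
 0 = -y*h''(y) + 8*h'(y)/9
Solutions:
 h(y) = C1 + C2*y^(17/9)


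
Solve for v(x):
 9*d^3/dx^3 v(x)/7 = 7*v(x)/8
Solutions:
 v(x) = C3*exp(3^(1/3)*7^(2/3)*x/6) + (C1*sin(3^(5/6)*7^(2/3)*x/12) + C2*cos(3^(5/6)*7^(2/3)*x/12))*exp(-3^(1/3)*7^(2/3)*x/12)


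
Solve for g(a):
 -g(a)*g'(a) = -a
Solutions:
 g(a) = -sqrt(C1 + a^2)
 g(a) = sqrt(C1 + a^2)


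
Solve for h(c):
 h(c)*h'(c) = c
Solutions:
 h(c) = -sqrt(C1 + c^2)
 h(c) = sqrt(C1 + c^2)


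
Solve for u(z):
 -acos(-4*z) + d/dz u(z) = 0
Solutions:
 u(z) = C1 + z*acos(-4*z) + sqrt(1 - 16*z^2)/4


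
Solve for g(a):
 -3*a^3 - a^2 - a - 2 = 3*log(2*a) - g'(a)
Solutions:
 g(a) = C1 + 3*a^4/4 + a^3/3 + a^2/2 + 3*a*log(a) - a + a*log(8)


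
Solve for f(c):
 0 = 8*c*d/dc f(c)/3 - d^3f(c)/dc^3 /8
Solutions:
 f(c) = C1 + Integral(C2*airyai(4*3^(2/3)*c/3) + C3*airybi(4*3^(2/3)*c/3), c)


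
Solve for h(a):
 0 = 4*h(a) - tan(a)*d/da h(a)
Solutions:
 h(a) = C1*sin(a)^4


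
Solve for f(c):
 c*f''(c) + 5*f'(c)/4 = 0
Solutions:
 f(c) = C1 + C2/c^(1/4)


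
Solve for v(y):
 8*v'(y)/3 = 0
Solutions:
 v(y) = C1


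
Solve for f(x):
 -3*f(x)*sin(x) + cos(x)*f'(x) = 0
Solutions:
 f(x) = C1/cos(x)^3


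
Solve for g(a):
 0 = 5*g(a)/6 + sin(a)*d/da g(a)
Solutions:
 g(a) = C1*(cos(a) + 1)^(5/12)/(cos(a) - 1)^(5/12)


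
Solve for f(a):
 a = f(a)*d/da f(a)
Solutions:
 f(a) = -sqrt(C1 + a^2)
 f(a) = sqrt(C1 + a^2)


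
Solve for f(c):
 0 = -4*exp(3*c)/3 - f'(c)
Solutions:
 f(c) = C1 - 4*exp(3*c)/9


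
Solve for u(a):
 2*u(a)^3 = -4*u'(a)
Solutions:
 u(a) = -sqrt(-1/(C1 - a))
 u(a) = sqrt(-1/(C1 - a))


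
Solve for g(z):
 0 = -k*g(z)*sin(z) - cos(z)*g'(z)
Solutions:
 g(z) = C1*exp(k*log(cos(z)))


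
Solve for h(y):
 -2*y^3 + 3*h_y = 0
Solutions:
 h(y) = C1 + y^4/6


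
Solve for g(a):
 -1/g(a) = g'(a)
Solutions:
 g(a) = -sqrt(C1 - 2*a)
 g(a) = sqrt(C1 - 2*a)


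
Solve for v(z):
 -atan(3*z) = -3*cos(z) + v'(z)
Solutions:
 v(z) = C1 - z*atan(3*z) + log(9*z^2 + 1)/6 + 3*sin(z)


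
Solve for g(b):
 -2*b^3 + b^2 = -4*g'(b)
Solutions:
 g(b) = C1 + b^4/8 - b^3/12


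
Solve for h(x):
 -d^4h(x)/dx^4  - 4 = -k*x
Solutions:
 h(x) = C1 + C2*x + C3*x^2 + C4*x^3 + k*x^5/120 - x^4/6


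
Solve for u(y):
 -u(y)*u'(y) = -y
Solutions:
 u(y) = -sqrt(C1 + y^2)
 u(y) = sqrt(C1 + y^2)


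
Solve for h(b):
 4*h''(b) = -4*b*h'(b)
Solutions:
 h(b) = C1 + C2*erf(sqrt(2)*b/2)


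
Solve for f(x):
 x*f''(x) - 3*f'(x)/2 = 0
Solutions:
 f(x) = C1 + C2*x^(5/2)


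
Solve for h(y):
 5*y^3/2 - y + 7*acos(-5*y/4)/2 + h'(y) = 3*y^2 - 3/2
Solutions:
 h(y) = C1 - 5*y^4/8 + y^3 + y^2/2 - 7*y*acos(-5*y/4)/2 - 3*y/2 - 7*sqrt(16 - 25*y^2)/10


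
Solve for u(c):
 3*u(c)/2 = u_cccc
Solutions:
 u(c) = C1*exp(-2^(3/4)*3^(1/4)*c/2) + C2*exp(2^(3/4)*3^(1/4)*c/2) + C3*sin(2^(3/4)*3^(1/4)*c/2) + C4*cos(2^(3/4)*3^(1/4)*c/2)


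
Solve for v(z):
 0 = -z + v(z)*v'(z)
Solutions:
 v(z) = -sqrt(C1 + z^2)
 v(z) = sqrt(C1 + z^2)


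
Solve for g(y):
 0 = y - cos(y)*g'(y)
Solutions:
 g(y) = C1 + Integral(y/cos(y), y)


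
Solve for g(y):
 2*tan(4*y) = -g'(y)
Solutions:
 g(y) = C1 + log(cos(4*y))/2


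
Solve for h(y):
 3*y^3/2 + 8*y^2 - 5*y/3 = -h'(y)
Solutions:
 h(y) = C1 - 3*y^4/8 - 8*y^3/3 + 5*y^2/6


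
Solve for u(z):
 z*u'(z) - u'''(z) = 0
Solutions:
 u(z) = C1 + Integral(C2*airyai(z) + C3*airybi(z), z)


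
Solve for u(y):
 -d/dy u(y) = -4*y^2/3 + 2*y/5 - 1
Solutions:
 u(y) = C1 + 4*y^3/9 - y^2/5 + y


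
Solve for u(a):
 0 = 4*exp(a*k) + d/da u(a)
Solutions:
 u(a) = C1 - 4*exp(a*k)/k


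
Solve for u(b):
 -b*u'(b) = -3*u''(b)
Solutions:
 u(b) = C1 + C2*erfi(sqrt(6)*b/6)


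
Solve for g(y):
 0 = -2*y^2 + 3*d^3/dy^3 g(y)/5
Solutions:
 g(y) = C1 + C2*y + C3*y^2 + y^5/18


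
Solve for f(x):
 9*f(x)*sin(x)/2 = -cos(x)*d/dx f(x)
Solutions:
 f(x) = C1*cos(x)^(9/2)


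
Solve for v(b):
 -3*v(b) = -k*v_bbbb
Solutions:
 v(b) = C1*exp(-3^(1/4)*b*(1/k)^(1/4)) + C2*exp(3^(1/4)*b*(1/k)^(1/4)) + C3*exp(-3^(1/4)*I*b*(1/k)^(1/4)) + C4*exp(3^(1/4)*I*b*(1/k)^(1/4))


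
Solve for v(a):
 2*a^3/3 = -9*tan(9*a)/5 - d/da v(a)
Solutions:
 v(a) = C1 - a^4/6 + log(cos(9*a))/5


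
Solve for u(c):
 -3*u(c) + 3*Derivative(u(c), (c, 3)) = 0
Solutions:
 u(c) = C3*exp(c) + (C1*sin(sqrt(3)*c/2) + C2*cos(sqrt(3)*c/2))*exp(-c/2)


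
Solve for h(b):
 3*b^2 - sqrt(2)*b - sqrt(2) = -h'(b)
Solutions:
 h(b) = C1 - b^3 + sqrt(2)*b^2/2 + sqrt(2)*b


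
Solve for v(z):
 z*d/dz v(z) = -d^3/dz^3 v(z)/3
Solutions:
 v(z) = C1 + Integral(C2*airyai(-3^(1/3)*z) + C3*airybi(-3^(1/3)*z), z)


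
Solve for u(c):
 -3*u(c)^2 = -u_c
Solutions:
 u(c) = -1/(C1 + 3*c)


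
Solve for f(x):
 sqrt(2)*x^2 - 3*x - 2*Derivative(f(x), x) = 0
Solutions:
 f(x) = C1 + sqrt(2)*x^3/6 - 3*x^2/4


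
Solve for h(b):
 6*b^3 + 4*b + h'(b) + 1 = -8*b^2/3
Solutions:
 h(b) = C1 - 3*b^4/2 - 8*b^3/9 - 2*b^2 - b


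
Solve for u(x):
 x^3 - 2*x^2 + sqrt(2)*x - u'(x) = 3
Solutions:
 u(x) = C1 + x^4/4 - 2*x^3/3 + sqrt(2)*x^2/2 - 3*x


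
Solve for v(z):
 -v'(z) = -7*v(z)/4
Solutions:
 v(z) = C1*exp(7*z/4)


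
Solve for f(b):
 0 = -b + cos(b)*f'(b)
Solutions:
 f(b) = C1 + Integral(b/cos(b), b)


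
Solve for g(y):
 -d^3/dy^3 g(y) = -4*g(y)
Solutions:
 g(y) = C3*exp(2^(2/3)*y) + (C1*sin(2^(2/3)*sqrt(3)*y/2) + C2*cos(2^(2/3)*sqrt(3)*y/2))*exp(-2^(2/3)*y/2)


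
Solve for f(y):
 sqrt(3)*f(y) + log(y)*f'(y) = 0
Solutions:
 f(y) = C1*exp(-sqrt(3)*li(y))


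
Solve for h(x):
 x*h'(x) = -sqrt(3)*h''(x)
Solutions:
 h(x) = C1 + C2*erf(sqrt(2)*3^(3/4)*x/6)


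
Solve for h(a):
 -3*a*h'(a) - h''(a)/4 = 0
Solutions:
 h(a) = C1 + C2*erf(sqrt(6)*a)


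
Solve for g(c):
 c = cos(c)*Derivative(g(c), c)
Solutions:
 g(c) = C1 + Integral(c/cos(c), c)


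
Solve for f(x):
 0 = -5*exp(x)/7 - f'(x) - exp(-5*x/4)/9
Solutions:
 f(x) = C1 - 5*exp(x)/7 + 4*exp(-5*x/4)/45


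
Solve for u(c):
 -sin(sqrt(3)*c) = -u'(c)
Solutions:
 u(c) = C1 - sqrt(3)*cos(sqrt(3)*c)/3


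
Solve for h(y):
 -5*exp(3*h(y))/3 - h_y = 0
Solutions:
 h(y) = log((-1 - sqrt(3)*I)*(1/(C1 + 5*y))^(1/3)/2)
 h(y) = log((-1 + sqrt(3)*I)*(1/(C1 + 5*y))^(1/3)/2)
 h(y) = log(1/(C1 + 5*y))/3


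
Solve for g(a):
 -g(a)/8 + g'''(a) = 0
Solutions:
 g(a) = C3*exp(a/2) + (C1*sin(sqrt(3)*a/4) + C2*cos(sqrt(3)*a/4))*exp(-a/4)


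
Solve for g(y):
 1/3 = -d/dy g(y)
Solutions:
 g(y) = C1 - y/3


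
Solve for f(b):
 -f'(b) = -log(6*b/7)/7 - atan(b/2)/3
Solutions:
 f(b) = C1 + b*log(b)/7 + b*atan(b/2)/3 - b*log(7)/7 - b/7 + b*log(6)/7 - log(b^2 + 4)/3


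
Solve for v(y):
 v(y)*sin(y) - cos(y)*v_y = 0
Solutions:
 v(y) = C1/cos(y)


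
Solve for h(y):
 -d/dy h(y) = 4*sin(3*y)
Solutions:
 h(y) = C1 + 4*cos(3*y)/3


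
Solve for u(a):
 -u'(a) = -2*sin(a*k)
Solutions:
 u(a) = C1 - 2*cos(a*k)/k


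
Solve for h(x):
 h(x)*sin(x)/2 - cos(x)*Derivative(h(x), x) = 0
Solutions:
 h(x) = C1/sqrt(cos(x))


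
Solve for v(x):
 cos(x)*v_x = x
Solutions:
 v(x) = C1 + Integral(x/cos(x), x)


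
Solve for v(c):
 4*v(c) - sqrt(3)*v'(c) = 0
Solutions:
 v(c) = C1*exp(4*sqrt(3)*c/3)


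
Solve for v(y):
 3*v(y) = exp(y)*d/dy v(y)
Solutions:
 v(y) = C1*exp(-3*exp(-y))


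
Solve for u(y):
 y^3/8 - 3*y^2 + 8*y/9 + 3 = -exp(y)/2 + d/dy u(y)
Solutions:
 u(y) = C1 + y^4/32 - y^3 + 4*y^2/9 + 3*y + exp(y)/2


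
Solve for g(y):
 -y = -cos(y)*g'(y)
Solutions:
 g(y) = C1 + Integral(y/cos(y), y)


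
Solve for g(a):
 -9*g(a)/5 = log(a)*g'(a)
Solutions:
 g(a) = C1*exp(-9*li(a)/5)


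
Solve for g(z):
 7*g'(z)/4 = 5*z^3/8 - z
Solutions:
 g(z) = C1 + 5*z^4/56 - 2*z^2/7


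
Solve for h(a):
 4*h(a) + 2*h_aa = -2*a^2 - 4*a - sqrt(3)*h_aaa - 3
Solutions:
 h(a) = C1*exp(a*(-4*sqrt(3) + 2*2^(2/3)/(sqrt(267) + 85*sqrt(3)/9)^(1/3) + 3*2^(1/3)*(sqrt(267) + 85*sqrt(3)/9)^(1/3))/18)*sin(sqrt(3)*a*(-3*(2*sqrt(267) + 170*sqrt(3)/9)^(1/3) + 4/(2*sqrt(267) + 170*sqrt(3)/9)^(1/3))/18) + C2*exp(a*(-4*sqrt(3) + 2*2^(2/3)/(sqrt(267) + 85*sqrt(3)/9)^(1/3) + 3*2^(1/3)*(sqrt(267) + 85*sqrt(3)/9)^(1/3))/18)*cos(sqrt(3)*a*(-3*(2*sqrt(267) + 170*sqrt(3)/9)^(1/3) + 4/(2*sqrt(267) + 170*sqrt(3)/9)^(1/3))/18) + C3*exp(-a*(2*2^(2/3)/(sqrt(267) + 85*sqrt(3)/9)^(1/3) + 2*sqrt(3) + 3*2^(1/3)*(sqrt(267) + 85*sqrt(3)/9)^(1/3))/9) - a^2/2 - a - 1/4


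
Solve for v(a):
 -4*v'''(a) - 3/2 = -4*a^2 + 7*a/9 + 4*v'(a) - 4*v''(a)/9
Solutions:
 v(a) = C1 + a^3/3 + a^2/72 - 1537*a/648 + (C2*sin(sqrt(323)*a/18) + C3*cos(sqrt(323)*a/18))*exp(a/18)


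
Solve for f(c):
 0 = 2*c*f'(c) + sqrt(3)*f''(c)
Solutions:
 f(c) = C1 + C2*erf(3^(3/4)*c/3)


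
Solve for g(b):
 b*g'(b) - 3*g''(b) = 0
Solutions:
 g(b) = C1 + C2*erfi(sqrt(6)*b/6)


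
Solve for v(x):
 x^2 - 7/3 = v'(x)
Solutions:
 v(x) = C1 + x^3/3 - 7*x/3


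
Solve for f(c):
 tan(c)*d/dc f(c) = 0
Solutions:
 f(c) = C1


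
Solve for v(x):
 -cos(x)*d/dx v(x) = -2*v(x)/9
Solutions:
 v(x) = C1*(sin(x) + 1)^(1/9)/(sin(x) - 1)^(1/9)


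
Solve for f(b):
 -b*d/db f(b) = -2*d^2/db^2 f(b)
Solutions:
 f(b) = C1 + C2*erfi(b/2)


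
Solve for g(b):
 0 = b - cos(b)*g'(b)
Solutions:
 g(b) = C1 + Integral(b/cos(b), b)


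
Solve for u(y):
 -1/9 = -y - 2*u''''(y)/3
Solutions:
 u(y) = C1 + C2*y + C3*y^2 + C4*y^3 - y^5/80 + y^4/144


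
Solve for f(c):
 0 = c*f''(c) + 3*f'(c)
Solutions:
 f(c) = C1 + C2/c^2


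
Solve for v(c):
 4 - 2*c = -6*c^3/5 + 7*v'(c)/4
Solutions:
 v(c) = C1 + 6*c^4/35 - 4*c^2/7 + 16*c/7


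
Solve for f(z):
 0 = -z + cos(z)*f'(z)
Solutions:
 f(z) = C1 + Integral(z/cos(z), z)


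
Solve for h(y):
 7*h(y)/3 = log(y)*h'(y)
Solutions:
 h(y) = C1*exp(7*li(y)/3)


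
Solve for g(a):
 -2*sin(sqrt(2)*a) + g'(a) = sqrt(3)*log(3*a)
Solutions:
 g(a) = C1 + sqrt(3)*a*(log(a) - 1) + sqrt(3)*a*log(3) - sqrt(2)*cos(sqrt(2)*a)


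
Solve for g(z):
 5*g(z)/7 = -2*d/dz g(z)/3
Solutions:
 g(z) = C1*exp(-15*z/14)


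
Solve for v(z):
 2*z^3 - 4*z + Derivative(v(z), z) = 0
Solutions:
 v(z) = C1 - z^4/2 + 2*z^2


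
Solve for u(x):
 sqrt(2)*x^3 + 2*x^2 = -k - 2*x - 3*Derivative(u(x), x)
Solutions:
 u(x) = C1 - k*x/3 - sqrt(2)*x^4/12 - 2*x^3/9 - x^2/3


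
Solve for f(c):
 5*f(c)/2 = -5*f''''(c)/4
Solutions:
 f(c) = (C1*sin(2^(3/4)*c/2) + C2*cos(2^(3/4)*c/2))*exp(-2^(3/4)*c/2) + (C3*sin(2^(3/4)*c/2) + C4*cos(2^(3/4)*c/2))*exp(2^(3/4)*c/2)


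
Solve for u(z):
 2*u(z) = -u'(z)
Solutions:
 u(z) = C1*exp(-2*z)


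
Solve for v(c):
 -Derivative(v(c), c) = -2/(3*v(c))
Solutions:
 v(c) = -sqrt(C1 + 12*c)/3
 v(c) = sqrt(C1 + 12*c)/3


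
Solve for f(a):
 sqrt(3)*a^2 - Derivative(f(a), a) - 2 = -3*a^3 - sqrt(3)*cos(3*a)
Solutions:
 f(a) = C1 + 3*a^4/4 + sqrt(3)*a^3/3 - 2*a + sqrt(3)*sin(3*a)/3


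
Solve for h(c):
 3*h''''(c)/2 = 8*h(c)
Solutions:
 h(c) = C1*exp(-2*3^(3/4)*c/3) + C2*exp(2*3^(3/4)*c/3) + C3*sin(2*3^(3/4)*c/3) + C4*cos(2*3^(3/4)*c/3)


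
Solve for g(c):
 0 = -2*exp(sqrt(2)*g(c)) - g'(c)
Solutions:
 g(c) = sqrt(2)*(2*log(1/(C1 + 2*c)) - log(2))/4


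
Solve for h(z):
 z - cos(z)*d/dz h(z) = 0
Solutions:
 h(z) = C1 + Integral(z/cos(z), z)


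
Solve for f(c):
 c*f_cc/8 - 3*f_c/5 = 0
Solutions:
 f(c) = C1 + C2*c^(29/5)


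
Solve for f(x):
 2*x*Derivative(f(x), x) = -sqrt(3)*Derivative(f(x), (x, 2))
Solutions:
 f(x) = C1 + C2*erf(3^(3/4)*x/3)


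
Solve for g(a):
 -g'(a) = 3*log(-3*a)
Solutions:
 g(a) = C1 - 3*a*log(-a) + 3*a*(1 - log(3))


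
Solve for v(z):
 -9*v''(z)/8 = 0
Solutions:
 v(z) = C1 + C2*z


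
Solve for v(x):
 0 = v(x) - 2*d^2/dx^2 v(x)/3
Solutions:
 v(x) = C1*exp(-sqrt(6)*x/2) + C2*exp(sqrt(6)*x/2)


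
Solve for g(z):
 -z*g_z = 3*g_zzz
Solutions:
 g(z) = C1 + Integral(C2*airyai(-3^(2/3)*z/3) + C3*airybi(-3^(2/3)*z/3), z)


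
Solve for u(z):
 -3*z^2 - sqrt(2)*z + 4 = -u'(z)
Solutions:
 u(z) = C1 + z^3 + sqrt(2)*z^2/2 - 4*z


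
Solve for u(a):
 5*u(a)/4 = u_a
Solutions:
 u(a) = C1*exp(5*a/4)


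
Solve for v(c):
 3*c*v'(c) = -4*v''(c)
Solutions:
 v(c) = C1 + C2*erf(sqrt(6)*c/4)


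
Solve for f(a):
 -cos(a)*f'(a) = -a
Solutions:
 f(a) = C1 + Integral(a/cos(a), a)


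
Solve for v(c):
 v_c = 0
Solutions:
 v(c) = C1


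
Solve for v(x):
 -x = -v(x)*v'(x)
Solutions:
 v(x) = -sqrt(C1 + x^2)
 v(x) = sqrt(C1 + x^2)


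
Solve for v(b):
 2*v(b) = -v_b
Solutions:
 v(b) = C1*exp(-2*b)


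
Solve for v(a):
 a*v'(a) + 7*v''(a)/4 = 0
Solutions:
 v(a) = C1 + C2*erf(sqrt(14)*a/7)


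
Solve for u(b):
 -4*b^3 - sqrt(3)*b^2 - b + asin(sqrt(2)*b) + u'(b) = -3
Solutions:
 u(b) = C1 + b^4 + sqrt(3)*b^3/3 + b^2/2 - b*asin(sqrt(2)*b) - 3*b - sqrt(2)*sqrt(1 - 2*b^2)/2


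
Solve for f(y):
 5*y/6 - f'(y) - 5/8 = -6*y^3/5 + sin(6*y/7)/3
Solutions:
 f(y) = C1 + 3*y^4/10 + 5*y^2/12 - 5*y/8 + 7*cos(6*y/7)/18


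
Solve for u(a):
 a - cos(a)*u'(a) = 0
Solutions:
 u(a) = C1 + Integral(a/cos(a), a)


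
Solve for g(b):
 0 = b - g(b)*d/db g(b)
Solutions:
 g(b) = -sqrt(C1 + b^2)
 g(b) = sqrt(C1 + b^2)


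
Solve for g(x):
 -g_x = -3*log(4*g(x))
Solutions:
 -Integral(1/(log(_y) + 2*log(2)), (_y, g(x)))/3 = C1 - x


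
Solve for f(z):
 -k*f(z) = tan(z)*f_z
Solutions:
 f(z) = C1*exp(-k*log(sin(z)))


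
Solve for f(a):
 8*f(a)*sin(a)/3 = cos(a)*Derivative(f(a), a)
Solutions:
 f(a) = C1/cos(a)^(8/3)


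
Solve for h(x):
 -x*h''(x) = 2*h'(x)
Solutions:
 h(x) = C1 + C2/x


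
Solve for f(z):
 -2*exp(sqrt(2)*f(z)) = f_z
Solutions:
 f(z) = sqrt(2)*(2*log(1/(C1 + 2*z)) - log(2))/4


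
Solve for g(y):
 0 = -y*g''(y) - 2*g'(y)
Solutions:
 g(y) = C1 + C2/y


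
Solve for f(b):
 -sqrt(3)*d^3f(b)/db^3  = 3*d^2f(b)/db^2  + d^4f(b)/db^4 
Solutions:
 f(b) = C1 + C2*b + (C3*sin(3*b/2) + C4*cos(3*b/2))*exp(-sqrt(3)*b/2)


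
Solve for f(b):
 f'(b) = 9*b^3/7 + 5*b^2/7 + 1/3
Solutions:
 f(b) = C1 + 9*b^4/28 + 5*b^3/21 + b/3


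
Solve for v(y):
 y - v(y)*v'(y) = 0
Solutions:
 v(y) = -sqrt(C1 + y^2)
 v(y) = sqrt(C1 + y^2)


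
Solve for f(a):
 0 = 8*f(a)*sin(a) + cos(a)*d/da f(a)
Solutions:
 f(a) = C1*cos(a)^8


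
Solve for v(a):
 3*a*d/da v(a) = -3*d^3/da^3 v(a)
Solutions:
 v(a) = C1 + Integral(C2*airyai(-a) + C3*airybi(-a), a)


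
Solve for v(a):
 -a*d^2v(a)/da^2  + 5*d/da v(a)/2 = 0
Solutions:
 v(a) = C1 + C2*a^(7/2)


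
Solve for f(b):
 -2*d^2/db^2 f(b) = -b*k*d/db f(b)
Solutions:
 f(b) = Piecewise((-sqrt(pi)*C1*erf(b*sqrt(-k)/2)/sqrt(-k) - C2, (k > 0) | (k < 0)), (-C1*b - C2, True))


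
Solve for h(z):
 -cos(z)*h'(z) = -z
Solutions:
 h(z) = C1 + Integral(z/cos(z), z)


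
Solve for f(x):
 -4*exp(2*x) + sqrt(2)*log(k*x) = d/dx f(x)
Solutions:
 f(x) = C1 + sqrt(2)*x*log(k*x) - sqrt(2)*x - 2*exp(2*x)


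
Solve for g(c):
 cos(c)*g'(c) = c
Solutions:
 g(c) = C1 + Integral(c/cos(c), c)


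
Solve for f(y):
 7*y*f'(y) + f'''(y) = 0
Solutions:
 f(y) = C1 + Integral(C2*airyai(-7^(1/3)*y) + C3*airybi(-7^(1/3)*y), y)


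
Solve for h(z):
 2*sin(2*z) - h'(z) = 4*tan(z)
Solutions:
 h(z) = C1 + 4*log(cos(z)) - cos(2*z)


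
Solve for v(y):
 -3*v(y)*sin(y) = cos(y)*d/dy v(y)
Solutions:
 v(y) = C1*cos(y)^3


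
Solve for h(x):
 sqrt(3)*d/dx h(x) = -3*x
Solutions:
 h(x) = C1 - sqrt(3)*x^2/2


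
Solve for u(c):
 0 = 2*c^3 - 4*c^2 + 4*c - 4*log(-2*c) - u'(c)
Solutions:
 u(c) = C1 + c^4/2 - 4*c^3/3 + 2*c^2 - 4*c*log(-c) + 4*c*(1 - log(2))


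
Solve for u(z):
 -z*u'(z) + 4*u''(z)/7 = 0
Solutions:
 u(z) = C1 + C2*erfi(sqrt(14)*z/4)


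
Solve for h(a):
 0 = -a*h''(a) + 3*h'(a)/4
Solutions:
 h(a) = C1 + C2*a^(7/4)


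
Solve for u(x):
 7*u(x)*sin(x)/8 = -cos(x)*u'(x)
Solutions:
 u(x) = C1*cos(x)^(7/8)


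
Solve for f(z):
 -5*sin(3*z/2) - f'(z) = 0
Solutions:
 f(z) = C1 + 10*cos(3*z/2)/3


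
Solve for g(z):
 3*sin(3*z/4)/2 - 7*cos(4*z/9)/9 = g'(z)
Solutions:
 g(z) = C1 - 7*sin(4*z/9)/4 - 2*cos(3*z/4)


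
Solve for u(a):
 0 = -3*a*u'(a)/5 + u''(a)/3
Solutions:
 u(a) = C1 + C2*erfi(3*sqrt(10)*a/10)


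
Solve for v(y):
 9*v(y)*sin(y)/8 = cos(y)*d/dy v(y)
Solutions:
 v(y) = C1/cos(y)^(9/8)


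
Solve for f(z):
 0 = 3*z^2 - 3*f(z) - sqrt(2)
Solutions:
 f(z) = z^2 - sqrt(2)/3


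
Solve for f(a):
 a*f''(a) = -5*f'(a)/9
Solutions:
 f(a) = C1 + C2*a^(4/9)


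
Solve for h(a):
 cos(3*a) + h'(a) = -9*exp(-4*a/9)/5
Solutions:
 h(a) = C1 - sin(3*a)/3 + 81*exp(-4*a/9)/20


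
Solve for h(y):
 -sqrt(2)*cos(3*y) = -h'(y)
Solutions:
 h(y) = C1 + sqrt(2)*sin(3*y)/3


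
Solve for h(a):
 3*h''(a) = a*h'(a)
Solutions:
 h(a) = C1 + C2*erfi(sqrt(6)*a/6)


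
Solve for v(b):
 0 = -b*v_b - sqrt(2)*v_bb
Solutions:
 v(b) = C1 + C2*erf(2^(1/4)*b/2)


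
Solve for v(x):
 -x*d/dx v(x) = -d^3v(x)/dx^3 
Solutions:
 v(x) = C1 + Integral(C2*airyai(x) + C3*airybi(x), x)


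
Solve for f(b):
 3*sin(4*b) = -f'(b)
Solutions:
 f(b) = C1 + 3*cos(4*b)/4


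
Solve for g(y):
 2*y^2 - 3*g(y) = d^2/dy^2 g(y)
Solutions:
 g(y) = C1*sin(sqrt(3)*y) + C2*cos(sqrt(3)*y) + 2*y^2/3 - 4/9


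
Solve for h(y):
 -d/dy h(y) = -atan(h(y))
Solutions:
 Integral(1/atan(_y), (_y, h(y))) = C1 + y


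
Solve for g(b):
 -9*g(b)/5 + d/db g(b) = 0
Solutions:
 g(b) = C1*exp(9*b/5)


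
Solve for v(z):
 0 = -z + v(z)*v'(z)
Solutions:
 v(z) = -sqrt(C1 + z^2)
 v(z) = sqrt(C1 + z^2)


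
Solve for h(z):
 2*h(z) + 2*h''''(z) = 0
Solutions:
 h(z) = (C1*sin(sqrt(2)*z/2) + C2*cos(sqrt(2)*z/2))*exp(-sqrt(2)*z/2) + (C3*sin(sqrt(2)*z/2) + C4*cos(sqrt(2)*z/2))*exp(sqrt(2)*z/2)


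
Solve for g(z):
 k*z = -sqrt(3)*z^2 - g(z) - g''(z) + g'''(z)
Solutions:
 g(z) = C1*exp(z*(-2^(2/3)*(3*sqrt(93) + 29)^(1/3) - 2*2^(1/3)/(3*sqrt(93) + 29)^(1/3) + 4)/12)*sin(2^(1/3)*sqrt(3)*z*(-2^(1/3)*(3*sqrt(93) + 29)^(1/3) + 2/(3*sqrt(93) + 29)^(1/3))/12) + C2*exp(z*(-2^(2/3)*(3*sqrt(93) + 29)^(1/3) - 2*2^(1/3)/(3*sqrt(93) + 29)^(1/3) + 4)/12)*cos(2^(1/3)*sqrt(3)*z*(-2^(1/3)*(3*sqrt(93) + 29)^(1/3) + 2/(3*sqrt(93) + 29)^(1/3))/12) + C3*exp(z*(2*2^(1/3)/(3*sqrt(93) + 29)^(1/3) + 2 + 2^(2/3)*(3*sqrt(93) + 29)^(1/3))/6) - k*z - sqrt(3)*z^2 + 2*sqrt(3)


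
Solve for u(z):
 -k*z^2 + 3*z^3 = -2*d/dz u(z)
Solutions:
 u(z) = C1 + k*z^3/6 - 3*z^4/8


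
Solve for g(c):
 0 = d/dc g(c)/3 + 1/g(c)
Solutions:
 g(c) = -sqrt(C1 - 6*c)
 g(c) = sqrt(C1 - 6*c)


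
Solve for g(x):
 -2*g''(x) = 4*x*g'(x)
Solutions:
 g(x) = C1 + C2*erf(x)


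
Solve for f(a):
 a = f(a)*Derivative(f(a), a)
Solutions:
 f(a) = -sqrt(C1 + a^2)
 f(a) = sqrt(C1 + a^2)


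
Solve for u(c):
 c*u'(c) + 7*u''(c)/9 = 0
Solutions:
 u(c) = C1 + C2*erf(3*sqrt(14)*c/14)


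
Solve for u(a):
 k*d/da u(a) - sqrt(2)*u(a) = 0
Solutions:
 u(a) = C1*exp(sqrt(2)*a/k)


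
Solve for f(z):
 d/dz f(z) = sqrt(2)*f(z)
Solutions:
 f(z) = C1*exp(sqrt(2)*z)


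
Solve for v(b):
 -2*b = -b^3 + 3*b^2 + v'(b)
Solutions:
 v(b) = C1 + b^4/4 - b^3 - b^2


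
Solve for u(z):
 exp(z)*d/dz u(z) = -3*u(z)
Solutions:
 u(z) = C1*exp(3*exp(-z))


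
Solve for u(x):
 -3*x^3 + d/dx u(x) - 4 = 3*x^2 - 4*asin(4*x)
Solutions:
 u(x) = C1 + 3*x^4/4 + x^3 - 4*x*asin(4*x) + 4*x - sqrt(1 - 16*x^2)


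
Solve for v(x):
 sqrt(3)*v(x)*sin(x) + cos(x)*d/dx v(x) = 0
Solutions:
 v(x) = C1*cos(x)^(sqrt(3))


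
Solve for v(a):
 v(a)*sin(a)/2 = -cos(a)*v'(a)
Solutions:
 v(a) = C1*sqrt(cos(a))


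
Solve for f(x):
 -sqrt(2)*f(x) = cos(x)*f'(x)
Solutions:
 f(x) = C1*(sin(x) - 1)^(sqrt(2)/2)/(sin(x) + 1)^(sqrt(2)/2)


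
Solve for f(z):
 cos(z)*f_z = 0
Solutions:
 f(z) = C1


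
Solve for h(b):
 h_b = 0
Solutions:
 h(b) = C1


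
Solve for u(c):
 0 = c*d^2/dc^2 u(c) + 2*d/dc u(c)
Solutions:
 u(c) = C1 + C2/c


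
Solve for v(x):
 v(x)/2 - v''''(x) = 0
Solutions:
 v(x) = C1*exp(-2^(3/4)*x/2) + C2*exp(2^(3/4)*x/2) + C3*sin(2^(3/4)*x/2) + C4*cos(2^(3/4)*x/2)


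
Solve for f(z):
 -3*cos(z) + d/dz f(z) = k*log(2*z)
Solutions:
 f(z) = C1 + k*z*(log(z) - 1) + k*z*log(2) + 3*sin(z)


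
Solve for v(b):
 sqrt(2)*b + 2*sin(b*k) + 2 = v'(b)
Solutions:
 v(b) = C1 + sqrt(2)*b^2/2 + 2*b - 2*cos(b*k)/k


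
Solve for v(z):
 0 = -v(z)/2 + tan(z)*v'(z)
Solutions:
 v(z) = C1*sqrt(sin(z))


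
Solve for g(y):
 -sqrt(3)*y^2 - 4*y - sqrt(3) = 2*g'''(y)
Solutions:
 g(y) = C1 + C2*y + C3*y^2 - sqrt(3)*y^5/120 - y^4/12 - sqrt(3)*y^3/12


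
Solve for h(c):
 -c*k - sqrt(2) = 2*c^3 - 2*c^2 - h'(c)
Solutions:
 h(c) = C1 + c^4/2 - 2*c^3/3 + c^2*k/2 + sqrt(2)*c


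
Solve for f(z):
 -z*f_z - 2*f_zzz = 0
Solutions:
 f(z) = C1 + Integral(C2*airyai(-2^(2/3)*z/2) + C3*airybi(-2^(2/3)*z/2), z)


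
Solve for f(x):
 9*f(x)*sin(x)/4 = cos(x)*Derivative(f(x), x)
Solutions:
 f(x) = C1/cos(x)^(9/4)


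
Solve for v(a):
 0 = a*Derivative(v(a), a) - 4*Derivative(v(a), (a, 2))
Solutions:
 v(a) = C1 + C2*erfi(sqrt(2)*a/4)


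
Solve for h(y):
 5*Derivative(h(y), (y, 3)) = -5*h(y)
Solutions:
 h(y) = C3*exp(-y) + (C1*sin(sqrt(3)*y/2) + C2*cos(sqrt(3)*y/2))*exp(y/2)


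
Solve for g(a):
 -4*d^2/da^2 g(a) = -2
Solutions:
 g(a) = C1 + C2*a + a^2/4


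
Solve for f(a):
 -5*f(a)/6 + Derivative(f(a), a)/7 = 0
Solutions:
 f(a) = C1*exp(35*a/6)


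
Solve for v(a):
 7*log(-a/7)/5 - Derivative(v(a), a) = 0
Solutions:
 v(a) = C1 + 7*a*log(-a)/5 + 7*a*(-log(7) - 1)/5


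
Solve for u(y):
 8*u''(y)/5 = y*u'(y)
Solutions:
 u(y) = C1 + C2*erfi(sqrt(5)*y/4)


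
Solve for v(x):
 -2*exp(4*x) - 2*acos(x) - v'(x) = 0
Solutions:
 v(x) = C1 - 2*x*acos(x) + 2*sqrt(1 - x^2) - exp(4*x)/2


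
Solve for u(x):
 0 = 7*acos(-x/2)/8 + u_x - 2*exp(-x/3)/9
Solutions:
 u(x) = C1 - 7*x*acos(-x/2)/8 - 7*sqrt(4 - x^2)/8 - 2*exp(-x/3)/3


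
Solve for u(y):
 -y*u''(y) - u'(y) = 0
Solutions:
 u(y) = C1 + C2*log(y)


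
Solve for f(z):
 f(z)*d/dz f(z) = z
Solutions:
 f(z) = -sqrt(C1 + z^2)
 f(z) = sqrt(C1 + z^2)


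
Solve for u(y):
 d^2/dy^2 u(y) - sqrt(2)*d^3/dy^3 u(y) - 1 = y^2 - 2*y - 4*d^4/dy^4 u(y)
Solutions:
 u(y) = C1 + C2*y + y^4/12 + y^3*(-1 + sqrt(2))/3 + y^2*(-3/2 - sqrt(2)) + (C3*sin(sqrt(14)*y/8) + C4*cos(sqrt(14)*y/8))*exp(sqrt(2)*y/8)


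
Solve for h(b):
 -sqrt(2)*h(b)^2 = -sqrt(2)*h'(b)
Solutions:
 h(b) = -1/(C1 + b)


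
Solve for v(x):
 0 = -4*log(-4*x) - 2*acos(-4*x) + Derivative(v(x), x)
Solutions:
 v(x) = C1 + 4*x*log(-x) + 2*x*acos(-4*x) - 4*x + 8*x*log(2) + sqrt(1 - 16*x^2)/2


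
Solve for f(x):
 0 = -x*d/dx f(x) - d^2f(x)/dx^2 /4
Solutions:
 f(x) = C1 + C2*erf(sqrt(2)*x)


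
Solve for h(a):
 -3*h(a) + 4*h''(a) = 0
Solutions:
 h(a) = C1*exp(-sqrt(3)*a/2) + C2*exp(sqrt(3)*a/2)


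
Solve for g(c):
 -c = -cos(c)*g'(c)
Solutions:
 g(c) = C1 + Integral(c/cos(c), c)


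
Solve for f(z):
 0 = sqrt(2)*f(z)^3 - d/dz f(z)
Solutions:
 f(z) = -sqrt(2)*sqrt(-1/(C1 + sqrt(2)*z))/2
 f(z) = sqrt(2)*sqrt(-1/(C1 + sqrt(2)*z))/2


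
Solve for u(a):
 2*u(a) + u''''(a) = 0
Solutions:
 u(a) = (C1*sin(2^(3/4)*a/2) + C2*cos(2^(3/4)*a/2))*exp(-2^(3/4)*a/2) + (C3*sin(2^(3/4)*a/2) + C4*cos(2^(3/4)*a/2))*exp(2^(3/4)*a/2)


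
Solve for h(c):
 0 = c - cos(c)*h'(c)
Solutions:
 h(c) = C1 + Integral(c/cos(c), c)


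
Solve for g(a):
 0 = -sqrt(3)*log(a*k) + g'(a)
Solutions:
 g(a) = C1 + sqrt(3)*a*log(a*k) - sqrt(3)*a


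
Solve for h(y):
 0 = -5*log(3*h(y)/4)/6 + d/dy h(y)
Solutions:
 6*Integral(1/(-log(_y) - log(3) + 2*log(2)), (_y, h(y)))/5 = C1 - y


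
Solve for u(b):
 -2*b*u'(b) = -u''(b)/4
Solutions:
 u(b) = C1 + C2*erfi(2*b)


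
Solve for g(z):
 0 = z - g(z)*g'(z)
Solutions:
 g(z) = -sqrt(C1 + z^2)
 g(z) = sqrt(C1 + z^2)


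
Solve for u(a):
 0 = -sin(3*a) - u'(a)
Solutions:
 u(a) = C1 + cos(3*a)/3


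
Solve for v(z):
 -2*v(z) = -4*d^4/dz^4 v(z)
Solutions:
 v(z) = C1*exp(-2^(3/4)*z/2) + C2*exp(2^(3/4)*z/2) + C3*sin(2^(3/4)*z/2) + C4*cos(2^(3/4)*z/2)


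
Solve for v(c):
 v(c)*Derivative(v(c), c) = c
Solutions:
 v(c) = -sqrt(C1 + c^2)
 v(c) = sqrt(C1 + c^2)


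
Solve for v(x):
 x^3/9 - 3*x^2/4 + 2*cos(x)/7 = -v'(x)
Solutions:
 v(x) = C1 - x^4/36 + x^3/4 - 2*sin(x)/7


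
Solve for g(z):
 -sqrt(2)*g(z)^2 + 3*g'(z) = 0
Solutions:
 g(z) = -3/(C1 + sqrt(2)*z)


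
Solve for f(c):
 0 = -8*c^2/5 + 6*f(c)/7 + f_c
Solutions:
 f(c) = C1*exp(-6*c/7) + 28*c^2/15 - 196*c/45 + 686/135


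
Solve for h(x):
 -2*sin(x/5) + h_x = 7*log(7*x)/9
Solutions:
 h(x) = C1 + 7*x*log(x)/9 - 7*x/9 + 7*x*log(7)/9 - 10*cos(x/5)


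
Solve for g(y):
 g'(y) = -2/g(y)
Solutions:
 g(y) = -sqrt(C1 - 4*y)
 g(y) = sqrt(C1 - 4*y)


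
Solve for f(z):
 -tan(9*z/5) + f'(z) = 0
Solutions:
 f(z) = C1 - 5*log(cos(9*z/5))/9


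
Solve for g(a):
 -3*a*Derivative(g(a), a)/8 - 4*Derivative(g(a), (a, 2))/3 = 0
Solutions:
 g(a) = C1 + C2*erf(3*a/8)


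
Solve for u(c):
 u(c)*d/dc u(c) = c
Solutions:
 u(c) = -sqrt(C1 + c^2)
 u(c) = sqrt(C1 + c^2)


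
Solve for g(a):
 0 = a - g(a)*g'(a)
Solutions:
 g(a) = -sqrt(C1 + a^2)
 g(a) = sqrt(C1 + a^2)


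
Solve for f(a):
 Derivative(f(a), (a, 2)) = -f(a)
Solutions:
 f(a) = C1*sin(a) + C2*cos(a)


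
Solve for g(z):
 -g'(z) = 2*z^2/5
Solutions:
 g(z) = C1 - 2*z^3/15


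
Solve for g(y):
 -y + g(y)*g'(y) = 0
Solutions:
 g(y) = -sqrt(C1 + y^2)
 g(y) = sqrt(C1 + y^2)


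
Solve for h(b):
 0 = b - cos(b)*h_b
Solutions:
 h(b) = C1 + Integral(b/cos(b), b)


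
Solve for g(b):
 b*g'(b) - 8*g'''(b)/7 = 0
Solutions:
 g(b) = C1 + Integral(C2*airyai(7^(1/3)*b/2) + C3*airybi(7^(1/3)*b/2), b)


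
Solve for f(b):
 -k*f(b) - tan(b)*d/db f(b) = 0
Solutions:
 f(b) = C1*exp(-k*log(sin(b)))


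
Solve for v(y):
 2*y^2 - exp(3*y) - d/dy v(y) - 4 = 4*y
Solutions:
 v(y) = C1 + 2*y^3/3 - 2*y^2 - 4*y - exp(3*y)/3


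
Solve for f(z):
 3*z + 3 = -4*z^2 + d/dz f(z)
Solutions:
 f(z) = C1 + 4*z^3/3 + 3*z^2/2 + 3*z


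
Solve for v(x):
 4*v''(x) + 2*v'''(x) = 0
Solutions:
 v(x) = C1 + C2*x + C3*exp(-2*x)


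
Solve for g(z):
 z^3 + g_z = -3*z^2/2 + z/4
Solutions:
 g(z) = C1 - z^4/4 - z^3/2 + z^2/8


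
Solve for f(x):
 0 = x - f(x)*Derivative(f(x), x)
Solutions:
 f(x) = -sqrt(C1 + x^2)
 f(x) = sqrt(C1 + x^2)


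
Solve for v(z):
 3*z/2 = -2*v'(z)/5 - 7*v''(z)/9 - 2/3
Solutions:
 v(z) = C1 + C2*exp(-18*z/35) - 15*z^2/8 + 45*z/8


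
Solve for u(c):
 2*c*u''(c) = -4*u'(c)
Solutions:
 u(c) = C1 + C2/c


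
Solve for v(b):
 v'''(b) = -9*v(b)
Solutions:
 v(b) = C3*exp(-3^(2/3)*b) + (C1*sin(3*3^(1/6)*b/2) + C2*cos(3*3^(1/6)*b/2))*exp(3^(2/3)*b/2)


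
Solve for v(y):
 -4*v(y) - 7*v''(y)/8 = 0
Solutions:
 v(y) = C1*sin(4*sqrt(14)*y/7) + C2*cos(4*sqrt(14)*y/7)
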